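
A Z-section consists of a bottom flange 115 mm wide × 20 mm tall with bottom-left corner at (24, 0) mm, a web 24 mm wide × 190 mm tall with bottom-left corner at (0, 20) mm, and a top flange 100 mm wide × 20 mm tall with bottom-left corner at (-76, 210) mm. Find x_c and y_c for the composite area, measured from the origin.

x_c = 21.46 mm, y_c = 111.44 mm

Part | A | x̄ᵢ | ȳᵢ | A·x̄ᵢ | A·ȳᵢ
bottom flange | 2300.00 | 81.50 | 10.00 | 187450.00 | 23000.00
web | 4560.00 | 12.00 | 115.00 | 54720.00 | 524400.00
top flange | 2000.00 | -26.00 | 220.00 | -52000.00 | 440000.00
Σ | 8860.00 |  |  | 190170.00 | 987400.00
x_c = 190170.00 / 8860.00 = 21.46 mm
y_c = 987400.00 / 8860.00 = 111.44 mm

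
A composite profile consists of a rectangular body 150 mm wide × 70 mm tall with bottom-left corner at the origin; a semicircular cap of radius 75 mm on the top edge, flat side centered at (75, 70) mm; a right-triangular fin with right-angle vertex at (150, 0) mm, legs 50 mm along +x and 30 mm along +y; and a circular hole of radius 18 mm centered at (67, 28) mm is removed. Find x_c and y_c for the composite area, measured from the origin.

rectangular body: A = 150 × 70 = 10500.00, centroid at (75.00, 35.00).
semicircular top: A = ½π·75² = 8835.73, centroid at (75.00, 101.83).
triangular fin: A = ½·50·30 = 750.00, centroid at (166.67, 10.00).
hole: A = −π·18² = -1017.88, centroid at (67.00, 28.00).
ΣA = 19067.85 mm², ΣAx_c = 1506982.01 mm³, ΣAy_c = 1246250.53 mm³.
x_c = 1506982.01/19067.85 = 79.03 mm; y_c = 1246250.53/19067.85 = 65.36 mm.

x_c = 79.03 mm, y_c = 65.36 mm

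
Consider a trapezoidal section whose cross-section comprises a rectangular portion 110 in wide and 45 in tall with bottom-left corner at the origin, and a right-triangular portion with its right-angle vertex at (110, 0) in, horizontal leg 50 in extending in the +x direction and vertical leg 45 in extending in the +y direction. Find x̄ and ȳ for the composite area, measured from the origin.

x̄ = 68.27 in, ȳ = 21.11 in

rectangular portion: A = 110 × 45 = 4950.00, centroid at (55.00, 22.50).
triangular portion: A = ½·50·45 = 1125.00, centroid at (126.67, 15.00).
ΣA = 6075.00 in²
ΣAx̄ = (4950.00)(55.00) + (1125.00)(126.67) = 414750.00 in³
ΣAȳ = (4950.00)(22.50) + (1125.00)(15.00) = 128250.00 in³
x̄ = 414750.00 / 6075.00 = 68.27 in
ȳ = 128250.00 / 6075.00 = 21.11 in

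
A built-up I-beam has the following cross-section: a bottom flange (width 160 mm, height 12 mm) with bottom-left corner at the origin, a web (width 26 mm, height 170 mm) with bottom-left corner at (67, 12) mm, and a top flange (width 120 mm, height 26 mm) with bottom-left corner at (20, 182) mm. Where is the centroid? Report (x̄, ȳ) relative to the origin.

bottom flange: A = 160 × 12 = 1920.00, centroid at (80.00, 6.00).
web: A = 26 × 170 = 4420.00, centroid at (80.00, 97.00).
top flange: A = 120 × 26 = 3120.00, centroid at (80.00, 195.00).
ΣA = 9460.00 mm²
ΣAx̄ = (1920.00)(80.00) + (4420.00)(80.00) + (3120.00)(80.00) = 756800.00 mm³
ΣAȳ = (1920.00)(6.00) + (4420.00)(97.00) + (3120.00)(195.00) = 1048660.00 mm³
x̄ = 756800.00 / 9460.00 = 80.00 mm
ȳ = 1048660.00 / 9460.00 = 110.85 mm

x̄ = 80.00 mm, ȳ = 110.85 mm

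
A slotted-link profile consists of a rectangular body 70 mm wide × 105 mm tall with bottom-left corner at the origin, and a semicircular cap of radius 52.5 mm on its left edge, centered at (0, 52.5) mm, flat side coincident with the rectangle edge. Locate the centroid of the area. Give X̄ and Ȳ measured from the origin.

X̄ = 13.77 mm, Ȳ = 52.50 mm

Part | A | x̄ᵢ | ȳᵢ | A·x̄ᵢ | A·ȳᵢ
rectangular body | 7350.00 | 35.00 | 52.50 | 257250.00 | 385875.00
semicircular end | 4329.51 | -22.28 | 52.50 | -96468.75 | 227299.14
Σ | 11679.51 |  |  | 160781.25 | 613174.14
X̄ = 160781.25 / 11679.51 = 13.77 mm
Ȳ = 613174.14 / 11679.51 = 52.50 mm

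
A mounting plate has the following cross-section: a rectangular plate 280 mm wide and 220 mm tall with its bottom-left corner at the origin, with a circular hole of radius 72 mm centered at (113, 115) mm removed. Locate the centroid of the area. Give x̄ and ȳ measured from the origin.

x̄ = 149.70 mm, ȳ = 108.20 mm

Part | A | x̄ᵢ | ȳᵢ | A·x̄ᵢ | A·ȳᵢ
plate | 61600.00 | 140.00 | 110.00 | 8624000.00 | 6776000.00
hole | -16286.02 | 113.00 | 115.00 | -1840319.84 | -1872891.88
Σ | 45313.98 |  |  | 6783680.16 | 4903108.12
x̄ = 6783680.16 / 45313.98 = 149.70 mm
ȳ = 4903108.12 / 45313.98 = 108.20 mm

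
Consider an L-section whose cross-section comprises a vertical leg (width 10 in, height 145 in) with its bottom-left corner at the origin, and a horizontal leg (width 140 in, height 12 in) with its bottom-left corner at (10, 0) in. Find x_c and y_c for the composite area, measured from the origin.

vertical leg: A = 10 × 145 = 1450.00, centroid at (5.00, 72.50).
horizontal leg: A = 140 × 12 = 1680.00, centroid at (80.00, 6.00).
ΣA = 3130.00 in²
ΣAx_c = (1450.00)(5.00) + (1680.00)(80.00) = 141650.00 in³
ΣAy_c = (1450.00)(72.50) + (1680.00)(6.00) = 115205.00 in³
x_c = 141650.00 / 3130.00 = 45.26 in
y_c = 115205.00 / 3130.00 = 36.81 in

x_c = 45.26 in, y_c = 36.81 in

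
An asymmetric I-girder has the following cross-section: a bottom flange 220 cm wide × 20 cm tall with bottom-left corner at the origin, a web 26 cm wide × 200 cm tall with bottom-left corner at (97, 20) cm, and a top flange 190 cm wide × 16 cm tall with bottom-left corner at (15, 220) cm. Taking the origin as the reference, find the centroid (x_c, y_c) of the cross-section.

bottom flange: A = 220 × 20 = 4400.00, centroid at (110.00, 10.00).
web: A = 26 × 200 = 5200.00, centroid at (110.00, 120.00).
top flange: A = 190 × 16 = 3040.00, centroid at (110.00, 228.00).
ΣA = 12640.00 cm², ΣAx_c = 1390400.00 cm³, ΣAy_c = 1361120.00 cm³.
x_c = 1390400.00/12640.00 = 110.00 cm; y_c = 1361120.00/12640.00 = 107.68 cm.

x_c = 110.00 cm, y_c = 107.68 cm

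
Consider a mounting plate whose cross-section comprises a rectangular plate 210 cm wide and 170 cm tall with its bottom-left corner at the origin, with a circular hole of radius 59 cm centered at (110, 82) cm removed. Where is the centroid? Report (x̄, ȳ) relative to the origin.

x̄ = 102.79 cm, ȳ = 86.32 cm

plate: A = 210 × 170 = 35700.00, centroid at (105.00, 85.00).
hole: A = −π·59² = -10935.88, centroid at (110.00, 82.00).
ΣA = 24764.12 cm², ΣAx̄ = 2545552.76 cm³, ΣAȳ = 2137757.51 cm³.
x̄ = 2545552.76/24764.12 = 102.79 cm; ȳ = 2137757.51/24764.12 = 86.32 cm.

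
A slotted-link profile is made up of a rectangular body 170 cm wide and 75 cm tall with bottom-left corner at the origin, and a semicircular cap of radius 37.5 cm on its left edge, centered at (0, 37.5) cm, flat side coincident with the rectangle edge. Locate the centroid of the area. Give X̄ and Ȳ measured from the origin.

rectangular body: A = 170 × 75 = 12750.00, centroid at (85.00, 37.50).
semicircular end: A = ½π·37.5² = 2208.93, centroid at (-15.92, 37.50).
ΣA = 14958.93 cm²
ΣAX̄ = (12750.00)(85.00) + (2208.93)(-15.92) = 1048593.75 cm³
ΣAȲ = (12750.00)(37.50) + (2208.93)(37.50) = 560959.96 cm³
X̄ = 1048593.75 / 14958.93 = 70.10 cm
Ȳ = 560959.96 / 14958.93 = 37.50 cm

X̄ = 70.10 cm, Ȳ = 37.50 cm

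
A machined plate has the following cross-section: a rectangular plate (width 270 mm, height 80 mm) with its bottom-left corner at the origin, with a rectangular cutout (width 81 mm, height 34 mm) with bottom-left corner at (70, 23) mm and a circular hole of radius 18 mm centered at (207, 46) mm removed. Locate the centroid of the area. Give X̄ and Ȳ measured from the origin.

X̄ = 134.67 mm, Ȳ = 39.66 mm

Part | A | x̄ᵢ | ȳᵢ | A·x̄ᵢ | A·ȳᵢ
plate | 21600.00 | 135.00 | 40.00 | 2916000.00 | 864000.00
hole 1 | -2754.00 | 110.50 | 40.00 | -304317.00 | -110160.00
hole 2 | -1017.88 | 207.00 | 46.00 | -210700.34 | -46822.30
Σ | 17828.12 |  |  | 2400982.66 | 707017.70
X̄ = 2400982.66 / 17828.12 = 134.67 mm
Ȳ = 707017.70 / 17828.12 = 39.66 mm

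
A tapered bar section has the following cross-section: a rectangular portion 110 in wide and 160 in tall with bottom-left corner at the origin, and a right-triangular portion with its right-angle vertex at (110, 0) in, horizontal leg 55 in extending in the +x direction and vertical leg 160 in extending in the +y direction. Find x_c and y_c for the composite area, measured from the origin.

rectangular portion: A = 110 × 160 = 17600.00, centroid at (55.00, 80.00).
triangular portion: A = ½·55·160 = 4400.00, centroid at (128.33, 53.33).
ΣA = 22000.00 in²
ΣAx_c = (17600.00)(55.00) + (4400.00)(128.33) = 1532666.67 in³
ΣAy_c = (17600.00)(80.00) + (4400.00)(53.33) = 1642666.67 in³
x_c = 1532666.67 / 22000.00 = 69.67 in
y_c = 1642666.67 / 22000.00 = 74.67 in

x_c = 69.67 in, y_c = 74.67 in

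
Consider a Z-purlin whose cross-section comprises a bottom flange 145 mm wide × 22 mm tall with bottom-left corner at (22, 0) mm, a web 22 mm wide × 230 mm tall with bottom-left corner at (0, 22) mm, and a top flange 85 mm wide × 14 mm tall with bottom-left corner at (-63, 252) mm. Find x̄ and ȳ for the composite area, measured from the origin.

x̄ = 35.25 mm, ȳ = 109.80 mm

bottom flange: A = 145 × 22 = 3190.00, centroid at (94.50, 11.00).
web: A = 22 × 230 = 5060.00, centroid at (11.00, 137.00).
top flange: A = 85 × 14 = 1190.00, centroid at (-20.50, 259.00).
ΣA = 9440.00 mm², ΣAx̄ = 332720.00 mm³, ΣAȳ = 1036520.00 mm³.
x̄ = 332720.00/9440.00 = 35.25 mm; ȳ = 1036520.00/9440.00 = 109.80 mm.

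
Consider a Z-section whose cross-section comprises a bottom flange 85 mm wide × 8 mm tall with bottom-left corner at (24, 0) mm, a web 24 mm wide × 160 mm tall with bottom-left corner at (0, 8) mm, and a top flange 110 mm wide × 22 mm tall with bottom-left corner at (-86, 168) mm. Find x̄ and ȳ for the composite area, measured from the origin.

bottom flange: A = 85 × 8 = 680.00, centroid at (66.50, 4.00).
web: A = 24 × 160 = 3840.00, centroid at (12.00, 88.00).
top flange: A = 110 × 22 = 2420.00, centroid at (-31.00, 179.00).
ΣA = 6940.00 mm², ΣAx̄ = 16280.00 mm³, ΣAȳ = 773820.00 mm³.
x̄ = 16280.00/6940.00 = 2.35 mm; ȳ = 773820.00/6940.00 = 111.50 mm.

x̄ = 2.35 mm, ȳ = 111.50 mm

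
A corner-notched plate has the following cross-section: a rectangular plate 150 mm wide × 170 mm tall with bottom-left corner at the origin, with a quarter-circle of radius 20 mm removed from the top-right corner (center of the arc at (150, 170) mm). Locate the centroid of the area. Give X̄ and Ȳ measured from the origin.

plate: A = 150 × 170 = 25500.00, centroid at (75.00, 85.00).
removed quarter-circle: A = −¼π·20² = -314.16, centroid at (141.51, 161.51).
ΣA = 25185.84 mm², ΣAX̄ = 1868042.78 mm³, ΣAȲ = 2116759.59 mm³.
X̄ = 1868042.78/25185.84 = 74.17 mm; Ȳ = 2116759.59/25185.84 = 84.05 mm.

X̄ = 74.17 mm, Ȳ = 84.05 mm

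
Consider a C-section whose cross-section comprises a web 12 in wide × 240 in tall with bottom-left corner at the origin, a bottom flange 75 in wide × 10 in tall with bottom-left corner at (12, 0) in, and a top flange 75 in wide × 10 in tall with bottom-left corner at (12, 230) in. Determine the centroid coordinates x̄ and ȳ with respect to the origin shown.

x̄ = 20.90 in, ȳ = 120.00 in

Part | A | x̄ᵢ | ȳᵢ | A·x̄ᵢ | A·ȳᵢ
web | 2880.00 | 6.00 | 120.00 | 17280.00 | 345600.00
bottom flange | 750.00 | 49.50 | 5.00 | 37125.00 | 3750.00
top flange | 750.00 | 49.50 | 235.00 | 37125.00 | 176250.00
Σ | 4380.00 |  |  | 91530.00 | 525600.00
x̄ = 91530.00 / 4380.00 = 20.90 in
ȳ = 525600.00 / 4380.00 = 120.00 in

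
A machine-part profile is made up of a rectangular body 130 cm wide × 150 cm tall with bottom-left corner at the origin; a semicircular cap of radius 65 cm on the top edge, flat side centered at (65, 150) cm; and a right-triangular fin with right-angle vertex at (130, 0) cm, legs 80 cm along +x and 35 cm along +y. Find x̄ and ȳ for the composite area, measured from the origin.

x̄ = 69.66 cm, ȳ = 96.50 cm

rectangular body: A = 130 × 150 = 19500.00, centroid at (65.00, 75.00).
semicircular top: A = ½π·65² = 6636.61, centroid at (65.00, 177.59).
triangular fin: A = ½·80·35 = 1400.00, centroid at (156.67, 11.67).
ΣA = 27536.61 cm², ΣAx̄ = 1918213.27 cm³, ΣAȳ = 2657408.84 cm³.
x̄ = 1918213.27/27536.61 = 69.66 cm; ȳ = 2657408.84/27536.61 = 96.50 cm.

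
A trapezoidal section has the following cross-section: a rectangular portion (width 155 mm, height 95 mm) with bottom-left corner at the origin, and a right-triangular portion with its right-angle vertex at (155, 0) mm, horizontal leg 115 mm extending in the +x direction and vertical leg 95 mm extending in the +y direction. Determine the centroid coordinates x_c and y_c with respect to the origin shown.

rectangular portion: A = 155 × 95 = 14725.00, centroid at (77.50, 47.50).
triangular portion: A = ½·115·95 = 5462.50, centroid at (193.33, 31.67).
ΣA = 20187.50 mm²
ΣAx_c = (14725.00)(77.50) + (5462.50)(193.33) = 2197270.83 mm³
ΣAy_c = (14725.00)(47.50) + (5462.50)(31.67) = 872416.67 mm³
x_c = 2197270.83 / 20187.50 = 108.84 mm
y_c = 872416.67 / 20187.50 = 43.22 mm

x_c = 108.84 mm, y_c = 43.22 mm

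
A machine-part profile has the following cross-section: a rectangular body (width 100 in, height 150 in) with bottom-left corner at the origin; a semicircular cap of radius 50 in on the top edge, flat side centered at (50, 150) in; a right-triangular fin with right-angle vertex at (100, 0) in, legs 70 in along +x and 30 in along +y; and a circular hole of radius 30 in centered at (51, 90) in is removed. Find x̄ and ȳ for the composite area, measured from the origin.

x̄ = 54.33 in, ȳ = 90.58 in

rectangular body: A = 100 × 150 = 15000.00, centroid at (50.00, 75.00).
semicircular top: A = ½π·50² = 3926.99, centroid at (50.00, 171.22).
triangular fin: A = ½·70·30 = 1050.00, centroid at (123.33, 10.00).
hole: A = −π·30² = -2827.43, centroid at (51.00, 90.00).
ΣA = 17149.56 in²
ΣAx̄ = (15000.00)(50.00) + (3926.99)(50.00) + (1050.00)(123.33) + (-2827.43)(51.00) = 931650.44 in³
ΣAȳ = (15000.00)(75.00) + (3926.99)(171.22) + (1050.00)(10.00) + (-2827.43)(90.00) = 1553412.95 in³
x̄ = 931650.44 / 17149.56 = 54.33 in
ȳ = 1553412.95 / 17149.56 = 90.58 in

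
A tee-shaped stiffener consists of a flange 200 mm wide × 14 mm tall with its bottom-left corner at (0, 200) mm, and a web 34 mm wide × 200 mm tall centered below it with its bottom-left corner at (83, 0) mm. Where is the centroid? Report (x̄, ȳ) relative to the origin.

Part | A | x̄ᵢ | ȳᵢ | A·x̄ᵢ | A·ȳᵢ
web | 6800.00 | 100.00 | 100.00 | 680000.00 | 680000.00
flange | 2800.00 | 100.00 | 207.00 | 280000.00 | 579600.00
Σ | 9600.00 |  |  | 960000.00 | 1259600.00
x̄ = 960000.00 / 9600.00 = 100.00 mm
ȳ = 1259600.00 / 9600.00 = 131.21 mm

x̄ = 100.00 mm, ȳ = 131.21 mm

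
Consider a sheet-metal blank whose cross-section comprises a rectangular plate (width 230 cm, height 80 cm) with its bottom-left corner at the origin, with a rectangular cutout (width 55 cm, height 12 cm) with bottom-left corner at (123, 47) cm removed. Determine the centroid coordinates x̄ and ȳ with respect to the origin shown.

plate: A = 230 × 80 = 18400.00, centroid at (115.00, 40.00).
hole: A = −(55 × 12) = -660.00, centroid at (150.50, 53.00).
ΣA = 17740.00 cm², ΣAx̄ = 2016670.00 cm³, ΣAȳ = 701020.00 cm³.
x̄ = 2016670.00/17740.00 = 113.68 cm; ȳ = 701020.00/17740.00 = 39.52 cm.

x̄ = 113.68 cm, ȳ = 39.52 cm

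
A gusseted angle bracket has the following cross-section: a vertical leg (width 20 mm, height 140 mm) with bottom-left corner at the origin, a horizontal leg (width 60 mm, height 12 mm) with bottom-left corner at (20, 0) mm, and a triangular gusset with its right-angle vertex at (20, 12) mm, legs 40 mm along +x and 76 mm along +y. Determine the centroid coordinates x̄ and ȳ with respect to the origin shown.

x̄ = 22.75 mm, ȳ = 51.01 mm

vertical leg: A = 20 × 140 = 2800.00, centroid at (10.00, 70.00).
horizontal leg: A = 60 × 12 = 720.00, centroid at (50.00, 6.00).
gusset: A = ½·40·76 = 1520.00, centroid at (33.33, 37.33).
ΣA = 5040.00 mm²
ΣAx̄ = (2800.00)(10.00) + (720.00)(50.00) + (1520.00)(33.33) = 114666.67 mm³
ΣAȳ = (2800.00)(70.00) + (720.00)(6.00) + (1520.00)(37.33) = 257066.67 mm³
x̄ = 114666.67 / 5040.00 = 22.75 mm
ȳ = 257066.67 / 5040.00 = 51.01 mm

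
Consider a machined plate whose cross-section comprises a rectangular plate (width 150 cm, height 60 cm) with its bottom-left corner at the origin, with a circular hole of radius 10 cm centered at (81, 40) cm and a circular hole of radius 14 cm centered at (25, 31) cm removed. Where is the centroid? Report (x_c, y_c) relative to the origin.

x_c = 78.58 cm, y_c = 29.53 cm

Part | A | x̄ᵢ | ȳᵢ | A·x̄ᵢ | A·ȳᵢ
plate | 9000.00 | 75.00 | 30.00 | 675000.00 | 270000.00
hole 1 | -314.16 | 81.00 | 40.00 | -25446.90 | -12566.37
hole 2 | -615.75 | 25.00 | 31.00 | -15393.80 | -19088.32
Σ | 8070.09 |  |  | 634159.30 | 238345.31
x_c = 634159.30 / 8070.09 = 78.58 cm
y_c = 238345.31 / 8070.09 = 29.53 cm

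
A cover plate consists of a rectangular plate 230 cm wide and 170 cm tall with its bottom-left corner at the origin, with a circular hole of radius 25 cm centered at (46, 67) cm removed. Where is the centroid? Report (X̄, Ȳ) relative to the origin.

plate: A = 230 × 170 = 39100.00, centroid at (115.00, 85.00).
hole: A = −π·25² = -1963.50, centroid at (46.00, 67.00).
ΣA = 37136.50 cm², ΣAX̄ = 4406179.21 cm³, ΣAȲ = 3191945.81 cm³.
X̄ = 4406179.21/37136.50 = 118.65 cm; Ȳ = 3191945.81/37136.50 = 85.95 cm.

X̄ = 118.65 cm, Ȳ = 85.95 cm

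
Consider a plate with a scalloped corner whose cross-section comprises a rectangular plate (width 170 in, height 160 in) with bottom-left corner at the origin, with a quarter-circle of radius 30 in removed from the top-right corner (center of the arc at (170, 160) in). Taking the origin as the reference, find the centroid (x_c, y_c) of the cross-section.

plate: A = 170 × 160 = 27200.00, centroid at (85.00, 80.00).
removed quarter-circle: A = −¼π·30² = -706.86, centroid at (157.27, 147.27).
ΣA = 26493.14 in², ΣAx_c = 2200834.08 in³, ΣAy_c = 2071902.66 in³.
x_c = 2200834.08/26493.14 = 83.07 in; y_c = 2071902.66/26493.14 = 78.21 in.

x_c = 83.07 in, y_c = 78.21 in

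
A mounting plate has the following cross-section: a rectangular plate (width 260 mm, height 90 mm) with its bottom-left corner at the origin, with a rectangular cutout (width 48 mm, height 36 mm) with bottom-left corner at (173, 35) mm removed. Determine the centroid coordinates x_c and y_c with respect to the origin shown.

x_c = 124.66 mm, y_c = 44.36 mm

plate: A = 260 × 90 = 23400.00, centroid at (130.00, 45.00).
hole: A = −(48 × 36) = -1728.00, centroid at (197.00, 53.00).
ΣA = 21672.00 mm²
ΣAx_c = (23400.00)(130.00) + (-1728.00)(197.00) = 2701584.00 mm³
ΣAy_c = (23400.00)(45.00) + (-1728.00)(53.00) = 961416.00 mm³
x_c = 2701584.00 / 21672.00 = 124.66 mm
y_c = 961416.00 / 21672.00 = 44.36 mm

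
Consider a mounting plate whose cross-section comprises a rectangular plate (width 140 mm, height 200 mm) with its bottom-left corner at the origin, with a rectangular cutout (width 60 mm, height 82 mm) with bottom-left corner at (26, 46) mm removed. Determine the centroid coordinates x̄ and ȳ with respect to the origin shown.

plate: A = 140 × 200 = 28000.00, centroid at (70.00, 100.00).
hole: A = −(60 × 82) = -4920.00, centroid at (56.00, 87.00).
ΣA = 23080.00 mm²
ΣAx̄ = (28000.00)(70.00) + (-4920.00)(56.00) = 1684480.00 mm³
ΣAȳ = (28000.00)(100.00) + (-4920.00)(87.00) = 2371960.00 mm³
x̄ = 1684480.00 / 23080.00 = 72.98 mm
ȳ = 2371960.00 / 23080.00 = 102.77 mm

x̄ = 72.98 mm, ȳ = 102.77 mm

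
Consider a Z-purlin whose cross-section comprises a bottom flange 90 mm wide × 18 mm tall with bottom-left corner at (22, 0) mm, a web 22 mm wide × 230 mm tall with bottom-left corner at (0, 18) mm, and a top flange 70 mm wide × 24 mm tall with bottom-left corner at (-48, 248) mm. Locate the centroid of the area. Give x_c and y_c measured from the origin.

bottom flange: A = 90 × 18 = 1620.00, centroid at (67.00, 9.00).
web: A = 22 × 230 = 5060.00, centroid at (11.00, 133.00).
top flange: A = 70 × 24 = 1680.00, centroid at (-13.00, 260.00).
ΣA = 8360.00 mm², ΣAx_c = 142360.00 mm³, ΣAy_c = 1124360.00 mm³.
x_c = 142360.00/8360.00 = 17.03 mm; y_c = 1124360.00/8360.00 = 134.49 mm.

x_c = 17.03 mm, y_c = 134.49 mm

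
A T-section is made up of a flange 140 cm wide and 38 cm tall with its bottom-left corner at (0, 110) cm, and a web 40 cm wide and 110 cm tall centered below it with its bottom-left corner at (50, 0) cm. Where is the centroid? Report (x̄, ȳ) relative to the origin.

web: A = 40 × 110 = 4400.00, centroid at (70.00, 55.00).
flange: A = 140 × 38 = 5320.00, centroid at (70.00, 129.00).
ΣA = 9720.00 cm²
ΣAx̄ = (4400.00)(70.00) + (5320.00)(70.00) = 680400.00 cm³
ΣAȳ = (4400.00)(55.00) + (5320.00)(129.00) = 928280.00 cm³
x̄ = 680400.00 / 9720.00 = 70.00 cm
ȳ = 928280.00 / 9720.00 = 95.50 cm

x̄ = 70.00 cm, ȳ = 95.50 cm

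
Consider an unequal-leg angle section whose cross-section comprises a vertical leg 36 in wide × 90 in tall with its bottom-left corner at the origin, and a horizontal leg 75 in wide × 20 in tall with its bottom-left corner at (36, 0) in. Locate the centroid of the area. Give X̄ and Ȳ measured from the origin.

X̄ = 35.56 in, Ȳ = 33.92 in

vertical leg: A = 36 × 90 = 3240.00, centroid at (18.00, 45.00).
horizontal leg: A = 75 × 20 = 1500.00, centroid at (73.50, 10.00).
ΣA = 4740.00 in²
ΣAX̄ = (3240.00)(18.00) + (1500.00)(73.50) = 168570.00 in³
ΣAȲ = (3240.00)(45.00) + (1500.00)(10.00) = 160800.00 in³
X̄ = 168570.00 / 4740.00 = 35.56 in
Ȳ = 160800.00 / 4740.00 = 33.92 in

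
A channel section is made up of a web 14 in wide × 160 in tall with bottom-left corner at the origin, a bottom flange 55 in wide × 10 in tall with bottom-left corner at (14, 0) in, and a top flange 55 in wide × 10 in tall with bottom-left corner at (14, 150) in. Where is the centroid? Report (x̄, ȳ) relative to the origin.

x̄ = 18.36 in, ȳ = 80.00 in

Part | A | x̄ᵢ | ȳᵢ | A·x̄ᵢ | A·ȳᵢ
web | 2240.00 | 7.00 | 80.00 | 15680.00 | 179200.00
bottom flange | 550.00 | 41.50 | 5.00 | 22825.00 | 2750.00
top flange | 550.00 | 41.50 | 155.00 | 22825.00 | 85250.00
Σ | 3340.00 |  |  | 61330.00 | 267200.00
x̄ = 61330.00 / 3340.00 = 18.36 in
ȳ = 267200.00 / 3340.00 = 80.00 in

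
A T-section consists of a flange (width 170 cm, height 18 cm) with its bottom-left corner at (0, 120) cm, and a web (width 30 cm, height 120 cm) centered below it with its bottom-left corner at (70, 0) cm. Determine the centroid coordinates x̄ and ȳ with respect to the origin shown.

Part | A | x̄ᵢ | ȳᵢ | A·x̄ᵢ | A·ȳᵢ
web | 3600.00 | 85.00 | 60.00 | 306000.00 | 216000.00
flange | 3060.00 | 85.00 | 129.00 | 260100.00 | 394740.00
Σ | 6660.00 |  |  | 566100.00 | 610740.00
x̄ = 566100.00 / 6660.00 = 85.00 cm
ȳ = 610740.00 / 6660.00 = 91.70 cm

x̄ = 85.00 cm, ȳ = 91.70 cm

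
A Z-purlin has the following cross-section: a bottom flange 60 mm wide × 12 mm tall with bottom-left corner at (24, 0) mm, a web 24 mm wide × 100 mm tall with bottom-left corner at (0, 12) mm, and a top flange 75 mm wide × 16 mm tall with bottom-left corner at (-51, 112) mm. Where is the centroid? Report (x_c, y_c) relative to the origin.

Part | A | x̄ᵢ | ȳᵢ | A·x̄ᵢ | A·ȳᵢ
bottom flange | 720.00 | 54.00 | 6.00 | 38880.00 | 4320.00
web | 2400.00 | 12.00 | 62.00 | 28800.00 | 148800.00
top flange | 1200.00 | -13.50 | 120.00 | -16200.00 | 144000.00
Σ | 4320.00 |  |  | 51480.00 | 297120.00
x_c = 51480.00 / 4320.00 = 11.92 mm
y_c = 297120.00 / 4320.00 = 68.78 mm

x_c = 11.92 mm, y_c = 68.78 mm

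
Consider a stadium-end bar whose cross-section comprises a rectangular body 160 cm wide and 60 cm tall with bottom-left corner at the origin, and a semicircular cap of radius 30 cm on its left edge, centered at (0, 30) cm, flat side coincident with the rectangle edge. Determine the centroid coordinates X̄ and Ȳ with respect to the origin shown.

X̄ = 68.10 cm, Ȳ = 30.00 cm

rectangular body: A = 160 × 60 = 9600.00, centroid at (80.00, 30.00).
semicircular end: A = ½π·30² = 1413.72, centroid at (-12.73, 30.00).
ΣA = 11013.72 cm²
ΣAX̄ = (9600.00)(80.00) + (1413.72)(-12.73) = 750000.00 cm³
ΣAȲ = (9600.00)(30.00) + (1413.72)(30.00) = 330411.50 cm³
X̄ = 750000.00 / 11013.72 = 68.10 cm
Ȳ = 330411.50 / 11013.72 = 30.00 cm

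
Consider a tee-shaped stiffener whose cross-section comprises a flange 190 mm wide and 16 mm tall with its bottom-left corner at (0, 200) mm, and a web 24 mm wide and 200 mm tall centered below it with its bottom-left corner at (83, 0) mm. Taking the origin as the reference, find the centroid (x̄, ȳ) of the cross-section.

x̄ = 95.00 mm, ȳ = 141.88 mm

web: A = 24 × 200 = 4800.00, centroid at (95.00, 100.00).
flange: A = 190 × 16 = 3040.00, centroid at (95.00, 208.00).
ΣA = 7840.00 mm²
ΣAx̄ = (4800.00)(95.00) + (3040.00)(95.00) = 744800.00 mm³
ΣAȳ = (4800.00)(100.00) + (3040.00)(208.00) = 1112320.00 mm³
x̄ = 744800.00 / 7840.00 = 95.00 mm
ȳ = 1112320.00 / 7840.00 = 141.88 mm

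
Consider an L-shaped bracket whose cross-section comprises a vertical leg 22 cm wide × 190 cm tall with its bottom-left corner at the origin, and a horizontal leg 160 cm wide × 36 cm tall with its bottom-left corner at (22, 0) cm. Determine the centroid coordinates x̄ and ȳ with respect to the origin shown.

vertical leg: A = 22 × 190 = 4180.00, centroid at (11.00, 95.00).
horizontal leg: A = 160 × 36 = 5760.00, centroid at (102.00, 18.00).
ΣA = 9940.00 cm²
ΣAx̄ = (4180.00)(11.00) + (5760.00)(102.00) = 633500.00 cm³
ΣAȳ = (4180.00)(95.00) + (5760.00)(18.00) = 500780.00 cm³
x̄ = 633500.00 / 9940.00 = 63.73 cm
ȳ = 500780.00 / 9940.00 = 50.38 cm

x̄ = 63.73 cm, ȳ = 50.38 cm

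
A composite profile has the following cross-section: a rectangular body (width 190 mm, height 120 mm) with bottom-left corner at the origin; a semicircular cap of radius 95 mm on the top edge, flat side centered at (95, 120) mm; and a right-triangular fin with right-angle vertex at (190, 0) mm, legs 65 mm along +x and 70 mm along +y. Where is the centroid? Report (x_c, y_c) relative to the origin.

rectangular body: A = 190 × 120 = 22800.00, centroid at (95.00, 60.00).
semicircular top: A = ½π·95² = 14176.44, centroid at (95.00, 160.32).
triangular fin: A = ½·65·70 = 2275.00, centroid at (211.67, 23.33).
ΣA = 39251.44 mm², ΣAx_c = 3994303.17 mm³, ΣAy_c = 3693839.09 mm³.
x_c = 3994303.17/39251.44 = 101.76 mm; y_c = 3693839.09/39251.44 = 94.11 mm.

x_c = 101.76 mm, y_c = 94.11 mm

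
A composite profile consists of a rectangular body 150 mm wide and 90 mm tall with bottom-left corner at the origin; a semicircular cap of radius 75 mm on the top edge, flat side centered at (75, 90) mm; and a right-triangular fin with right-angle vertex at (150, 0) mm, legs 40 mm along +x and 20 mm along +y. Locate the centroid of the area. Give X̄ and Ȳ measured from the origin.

rectangular body: A = 150 × 90 = 13500.00, centroid at (75.00, 45.00).
semicircular top: A = ½π·75² = 8835.73, centroid at (75.00, 121.83).
triangular fin: A = ½·40·20 = 400.00, centroid at (163.33, 6.67).
ΣA = 22735.73 mm², ΣAX̄ = 1740513.03 mm³, ΣAȲ = 1686632.31 mm³.
X̄ = 1740513.03/22735.73 = 76.55 mm; Ȳ = 1686632.31/22735.73 = 74.18 mm.

X̄ = 76.55 mm, Ȳ = 74.18 mm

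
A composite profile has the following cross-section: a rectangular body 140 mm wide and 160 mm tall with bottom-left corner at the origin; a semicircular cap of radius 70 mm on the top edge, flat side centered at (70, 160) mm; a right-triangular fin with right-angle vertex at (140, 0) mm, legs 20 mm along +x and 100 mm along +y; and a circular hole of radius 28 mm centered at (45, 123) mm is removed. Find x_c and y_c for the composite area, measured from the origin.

rectangular body: A = 140 × 160 = 22400.00, centroid at (70.00, 80.00).
semicircular top: A = ½π·70² = 7696.90, centroid at (70.00, 189.71).
triangular fin: A = ½·20·100 = 1000.00, centroid at (146.67, 33.33).
hole: A = −π·28² = -2463.01, centroid at (45.00, 123.00).
ΣA = 28633.89 mm²
ΣAx_c = (22400.00)(70.00) + (7696.90)(70.00) + (1000.00)(146.67) + (-2463.01)(45.00) = 2142614.42 mm³
ΣAy_c = (22400.00)(80.00) + (7696.90)(189.71) + (1000.00)(33.33) + (-2463.01)(123.00) = 2982554.26 mm³
x_c = 2142614.42 / 28633.89 = 74.83 mm
y_c = 2982554.26 / 28633.89 = 104.16 mm

x_c = 74.83 mm, y_c = 104.16 mm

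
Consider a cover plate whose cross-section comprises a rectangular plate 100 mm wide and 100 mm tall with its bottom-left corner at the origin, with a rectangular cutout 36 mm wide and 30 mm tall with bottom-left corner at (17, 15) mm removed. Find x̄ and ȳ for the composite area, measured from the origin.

x̄ = 51.82 mm, ȳ = 52.42 mm

Part | A | x̄ᵢ | ȳᵢ | A·x̄ᵢ | A·ȳᵢ
plate | 10000.00 | 50.00 | 50.00 | 500000.00 | 500000.00
hole | -1080.00 | 35.00 | 30.00 | -37800.00 | -32400.00
Σ | 8920.00 |  |  | 462200.00 | 467600.00
x̄ = 462200.00 / 8920.00 = 51.82 mm
ȳ = 467600.00 / 8920.00 = 52.42 mm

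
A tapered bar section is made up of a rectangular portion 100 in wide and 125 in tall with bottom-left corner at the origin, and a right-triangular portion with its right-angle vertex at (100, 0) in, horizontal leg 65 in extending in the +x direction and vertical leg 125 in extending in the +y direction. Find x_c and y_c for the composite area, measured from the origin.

rectangular portion: A = 100 × 125 = 12500.00, centroid at (50.00, 62.50).
triangular portion: A = ½·65·125 = 4062.50, centroid at (121.67, 41.67).
ΣA = 16562.50 in²
ΣAx_c = (12500.00)(50.00) + (4062.50)(121.67) = 1119270.83 in³
ΣAy_c = (12500.00)(62.50) + (4062.50)(41.67) = 950520.83 in³
x_c = 1119270.83 / 16562.50 = 67.58 in
y_c = 950520.83 / 16562.50 = 57.39 in

x_c = 67.58 in, y_c = 57.39 in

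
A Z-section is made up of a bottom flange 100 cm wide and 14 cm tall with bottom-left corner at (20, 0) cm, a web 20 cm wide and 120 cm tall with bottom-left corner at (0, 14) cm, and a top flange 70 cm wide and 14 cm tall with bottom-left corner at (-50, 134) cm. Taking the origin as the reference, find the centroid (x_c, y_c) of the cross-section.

bottom flange: A = 100 × 14 = 1400.00, centroid at (70.00, 7.00).
web: A = 20 × 120 = 2400.00, centroid at (10.00, 74.00).
top flange: A = 70 × 14 = 980.00, centroid at (-15.00, 141.00).
ΣA = 4780.00 cm²
ΣAx_c = (1400.00)(70.00) + (2400.00)(10.00) + (980.00)(-15.00) = 107300.00 cm³
ΣAy_c = (1400.00)(7.00) + (2400.00)(74.00) + (980.00)(141.00) = 325580.00 cm³
x_c = 107300.00 / 4780.00 = 22.45 cm
y_c = 325580.00 / 4780.00 = 68.11 cm

x_c = 22.45 cm, y_c = 68.11 cm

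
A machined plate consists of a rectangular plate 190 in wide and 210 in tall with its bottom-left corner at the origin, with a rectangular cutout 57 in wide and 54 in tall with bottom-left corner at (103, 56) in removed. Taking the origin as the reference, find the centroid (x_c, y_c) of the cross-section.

x_c = 91.95 in, y_c = 106.84 in

plate: A = 190 × 210 = 39900.00, centroid at (95.00, 105.00).
hole: A = −(57 × 54) = -3078.00, centroid at (131.50, 83.00).
ΣA = 36822.00 in²
ΣAx_c = (39900.00)(95.00) + (-3078.00)(131.50) = 3385743.00 in³
ΣAy_c = (39900.00)(105.00) + (-3078.00)(83.00) = 3934026.00 in³
x_c = 3385743.00 / 36822.00 = 91.95 in
y_c = 3934026.00 / 36822.00 = 106.84 in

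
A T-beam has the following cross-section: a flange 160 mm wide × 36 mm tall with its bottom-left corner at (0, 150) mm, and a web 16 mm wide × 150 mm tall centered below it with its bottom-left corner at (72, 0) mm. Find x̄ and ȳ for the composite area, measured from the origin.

x̄ = 80.00 mm, ȳ = 140.65 mm

Part | A | x̄ᵢ | ȳᵢ | A·x̄ᵢ | A·ȳᵢ
web | 2400.00 | 80.00 | 75.00 | 192000.00 | 180000.00
flange | 5760.00 | 80.00 | 168.00 | 460800.00 | 967680.00
Σ | 8160.00 |  |  | 652800.00 | 1147680.00
x̄ = 652800.00 / 8160.00 = 80.00 mm
ȳ = 1147680.00 / 8160.00 = 140.65 mm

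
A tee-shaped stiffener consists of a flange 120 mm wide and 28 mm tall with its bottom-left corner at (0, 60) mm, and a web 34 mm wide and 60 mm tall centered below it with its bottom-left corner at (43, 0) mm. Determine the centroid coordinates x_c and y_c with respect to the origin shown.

x_c = 60.00 mm, y_c = 57.38 mm

web: A = 34 × 60 = 2040.00, centroid at (60.00, 30.00).
flange: A = 120 × 28 = 3360.00, centroid at (60.00, 74.00).
ΣA = 5400.00 mm², ΣAx_c = 324000.00 mm³, ΣAy_c = 309840.00 mm³.
x_c = 324000.00/5400.00 = 60.00 mm; y_c = 309840.00/5400.00 = 57.38 mm.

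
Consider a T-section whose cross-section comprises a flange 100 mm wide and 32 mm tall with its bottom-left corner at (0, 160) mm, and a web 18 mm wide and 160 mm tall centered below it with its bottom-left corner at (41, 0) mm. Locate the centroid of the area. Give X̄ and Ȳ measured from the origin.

web: A = 18 × 160 = 2880.00, centroid at (50.00, 80.00).
flange: A = 100 × 32 = 3200.00, centroid at (50.00, 176.00).
ΣA = 6080.00 mm², ΣAX̄ = 304000.00 mm³, ΣAȲ = 793600.00 mm³.
X̄ = 304000.00/6080.00 = 50.00 mm; Ȳ = 793600.00/6080.00 = 130.53 mm.

X̄ = 50.00 mm, Ȳ = 130.53 mm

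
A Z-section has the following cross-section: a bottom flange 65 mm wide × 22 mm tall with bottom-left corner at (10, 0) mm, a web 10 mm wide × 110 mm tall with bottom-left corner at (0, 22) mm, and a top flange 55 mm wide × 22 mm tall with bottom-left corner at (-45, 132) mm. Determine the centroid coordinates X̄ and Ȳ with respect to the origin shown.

bottom flange: A = 65 × 22 = 1430.00, centroid at (42.50, 11.00).
web: A = 10 × 110 = 1100.00, centroid at (5.00, 77.00).
top flange: A = 55 × 22 = 1210.00, centroid at (-17.50, 143.00).
ΣA = 3740.00 mm², ΣAX̄ = 45100.00 mm³, ΣAȲ = 273460.00 mm³.
X̄ = 45100.00/3740.00 = 12.06 mm; Ȳ = 273460.00/3740.00 = 73.12 mm.

X̄ = 12.06 mm, Ȳ = 73.12 mm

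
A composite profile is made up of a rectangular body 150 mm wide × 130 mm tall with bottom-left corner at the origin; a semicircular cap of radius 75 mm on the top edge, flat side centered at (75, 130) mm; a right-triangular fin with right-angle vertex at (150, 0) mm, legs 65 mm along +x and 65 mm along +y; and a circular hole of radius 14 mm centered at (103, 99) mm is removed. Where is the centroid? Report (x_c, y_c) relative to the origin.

x_c = 81.27 mm, y_c = 89.91 mm

rectangular body: A = 150 × 130 = 19500.00, centroid at (75.00, 65.00).
semicircular top: A = ½π·75² = 8835.73, centroid at (75.00, 161.83).
triangular fin: A = ½·65·65 = 2112.50, centroid at (171.67, 21.67).
hole: A = −π·14² = -615.75, centroid at (103.00, 99.00).
ΣA = 29832.48 mm²
ΣAx_c = (19500.00)(75.00) + (8835.73)(75.00) + (2112.50)(171.67) + (-615.75)(103.00) = 2424403.06 mm³
ΣAy_c = (19500.00)(65.00) + (8835.73)(161.83) + (2112.50)(21.67) + (-615.75)(99.00) = 2682206.18 mm³
x_c = 2424403.06 / 29832.48 = 81.27 mm
y_c = 2682206.18 / 29832.48 = 89.91 mm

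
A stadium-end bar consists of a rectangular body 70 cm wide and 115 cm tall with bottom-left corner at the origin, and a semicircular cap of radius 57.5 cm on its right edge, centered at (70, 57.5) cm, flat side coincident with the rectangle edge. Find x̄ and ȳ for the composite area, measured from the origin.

x̄ = 58.30 cm, ȳ = 57.50 cm

Part | A | x̄ᵢ | ȳᵢ | A·x̄ᵢ | A·ȳᵢ
rectangular body | 8050.00 | 35.00 | 57.50 | 281750.00 | 462875.00
semicircular end | 5193.45 | 94.40 | 57.50 | 490280.76 | 298623.11
Σ | 13243.45 |  |  | 772030.76 | 761498.11
x̄ = 772030.76 / 13243.45 = 58.30 cm
ȳ = 761498.11 / 13243.45 = 57.50 cm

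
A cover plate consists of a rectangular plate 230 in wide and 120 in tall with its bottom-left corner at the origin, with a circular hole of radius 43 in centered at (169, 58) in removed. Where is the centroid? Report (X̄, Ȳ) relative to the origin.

Part | A | x̄ᵢ | ȳᵢ | A·x̄ᵢ | A·ȳᵢ
plate | 27600.00 | 115.00 | 60.00 | 3174000.00 | 1656000.00
hole | -5808.80 | 169.00 | 58.00 | -981688.01 | -336910.68
Σ | 21791.20 |  |  | 2192311.99 | 1319089.32
X̄ = 2192311.99 / 21791.20 = 100.61 in
Ȳ = 1319089.32 / 21791.20 = 60.53 in

X̄ = 100.61 in, Ȳ = 60.53 in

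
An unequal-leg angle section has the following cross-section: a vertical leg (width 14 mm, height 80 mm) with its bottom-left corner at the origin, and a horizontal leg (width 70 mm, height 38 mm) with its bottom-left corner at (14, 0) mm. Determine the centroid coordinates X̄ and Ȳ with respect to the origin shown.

Part | A | x̄ᵢ | ȳᵢ | A·x̄ᵢ | A·ȳᵢ
vertical leg | 1120.00 | 7.00 | 40.00 | 7840.00 | 44800.00
horizontal leg | 2660.00 | 49.00 | 19.00 | 130340.00 | 50540.00
Σ | 3780.00 |  |  | 138180.00 | 95340.00
X̄ = 138180.00 / 3780.00 = 36.56 mm
Ȳ = 95340.00 / 3780.00 = 25.22 mm

X̄ = 36.56 mm, Ȳ = 25.22 mm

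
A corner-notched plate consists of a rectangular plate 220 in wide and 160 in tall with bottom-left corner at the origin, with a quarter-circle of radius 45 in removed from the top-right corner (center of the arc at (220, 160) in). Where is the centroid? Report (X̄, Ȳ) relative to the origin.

X̄ = 105.70 in, Ȳ = 77.12 in

Part | A | x̄ᵢ | ȳᵢ | A·x̄ᵢ | A·ȳᵢ
plate | 35200.00 | 110.00 | 80.00 | 3872000.00 | 2816000.00
removed quarter-circle | -1590.43 | 200.90 | 140.90 | -319519.88 | -224094.00
Σ | 33609.57 |  |  | 3552480.12 | 2591906.00
X̄ = 3552480.12 / 33609.57 = 105.70 in
Ȳ = 2591906.00 / 33609.57 = 77.12 in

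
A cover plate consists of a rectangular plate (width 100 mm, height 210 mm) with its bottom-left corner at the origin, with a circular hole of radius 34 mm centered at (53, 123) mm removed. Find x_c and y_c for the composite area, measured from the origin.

plate: A = 100 × 210 = 21000.00, centroid at (50.00, 105.00).
hole: A = −π·34² = -3631.68, centroid at (53.00, 123.00).
ΣA = 17368.32 mm²
ΣAx_c = (21000.00)(50.00) + (-3631.68)(53.00) = 857520.90 mm³
ΣAy_c = (21000.00)(105.00) + (-3631.68)(123.00) = 1758303.22 mm³
x_c = 857520.90 / 17368.32 = 49.37 mm
y_c = 1758303.22 / 17368.32 = 101.24 mm

x_c = 49.37 mm, y_c = 101.24 mm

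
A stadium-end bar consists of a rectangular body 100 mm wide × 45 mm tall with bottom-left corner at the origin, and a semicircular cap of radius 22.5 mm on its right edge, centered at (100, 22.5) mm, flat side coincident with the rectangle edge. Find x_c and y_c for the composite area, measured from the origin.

x_c = 58.94 mm, y_c = 22.50 mm

Part | A | x̄ᵢ | ȳᵢ | A·x̄ᵢ | A·ȳᵢ
rectangular body | 4500.00 | 50.00 | 22.50 | 225000.00 | 101250.00
semicircular end | 795.22 | 109.55 | 22.50 | 87115.31 | 17892.35
Σ | 5295.22 |  |  | 312115.31 | 119142.35
x_c = 312115.31 / 5295.22 = 58.94 mm
y_c = 119142.35 / 5295.22 = 22.50 mm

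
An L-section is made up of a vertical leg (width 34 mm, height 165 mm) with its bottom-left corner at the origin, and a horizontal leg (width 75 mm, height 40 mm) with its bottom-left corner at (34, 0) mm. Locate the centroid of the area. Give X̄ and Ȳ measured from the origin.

vertical leg: A = 34 × 165 = 5610.00, centroid at (17.00, 82.50).
horizontal leg: A = 75 × 40 = 3000.00, centroid at (71.50, 20.00).
ΣA = 8610.00 mm², ΣAX̄ = 309870.00 mm³, ΣAȲ = 522825.00 mm³.
X̄ = 309870.00/8610.00 = 35.99 mm; Ȳ = 522825.00/8610.00 = 60.72 mm.

X̄ = 35.99 mm, Ȳ = 60.72 mm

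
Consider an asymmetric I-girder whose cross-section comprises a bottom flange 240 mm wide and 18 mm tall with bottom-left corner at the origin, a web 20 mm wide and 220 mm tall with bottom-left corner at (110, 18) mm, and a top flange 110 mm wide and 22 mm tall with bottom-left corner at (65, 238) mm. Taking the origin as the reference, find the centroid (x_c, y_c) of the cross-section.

Part | A | x̄ᵢ | ȳᵢ | A·x̄ᵢ | A·ȳᵢ
bottom flange | 4320.00 | 120.00 | 9.00 | 518400.00 | 38880.00
web | 4400.00 | 120.00 | 128.00 | 528000.00 | 563200.00
top flange | 2420.00 | 120.00 | 249.00 | 290400.00 | 602580.00
Σ | 11140.00 |  |  | 1336800.00 | 1204660.00
x_c = 1336800.00 / 11140.00 = 120.00 mm
y_c = 1204660.00 / 11140.00 = 108.14 mm

x_c = 120.00 mm, y_c = 108.14 mm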